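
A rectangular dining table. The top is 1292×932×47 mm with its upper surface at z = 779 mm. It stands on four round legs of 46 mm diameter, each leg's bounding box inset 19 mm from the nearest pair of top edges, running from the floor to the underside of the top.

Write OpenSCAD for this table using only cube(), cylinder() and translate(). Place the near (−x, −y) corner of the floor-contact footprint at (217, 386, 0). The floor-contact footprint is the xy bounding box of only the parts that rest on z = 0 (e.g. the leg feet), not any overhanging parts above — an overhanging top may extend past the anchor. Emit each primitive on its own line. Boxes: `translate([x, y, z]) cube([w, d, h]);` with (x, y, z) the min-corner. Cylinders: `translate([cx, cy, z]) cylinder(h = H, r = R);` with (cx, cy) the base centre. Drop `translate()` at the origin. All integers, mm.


translate([198, 367, 732]) cube([1292, 932, 47]);
translate([240, 409, 0]) cylinder(h = 732, r = 23);
translate([1448, 409, 0]) cylinder(h = 732, r = 23);
translate([240, 1257, 0]) cylinder(h = 732, r = 23);
translate([1448, 1257, 0]) cylinder(h = 732, r = 23);


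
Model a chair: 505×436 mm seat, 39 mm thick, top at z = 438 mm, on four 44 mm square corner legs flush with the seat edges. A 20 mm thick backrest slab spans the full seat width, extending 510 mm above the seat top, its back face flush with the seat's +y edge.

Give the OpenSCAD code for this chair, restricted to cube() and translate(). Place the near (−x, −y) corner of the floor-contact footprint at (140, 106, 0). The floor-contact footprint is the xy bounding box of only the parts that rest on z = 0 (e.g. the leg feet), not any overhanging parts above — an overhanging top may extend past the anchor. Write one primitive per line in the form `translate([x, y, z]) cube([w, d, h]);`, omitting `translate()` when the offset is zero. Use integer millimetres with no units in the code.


translate([140, 106, 399]) cube([505, 436, 39]);
translate([140, 106, 0]) cube([44, 44, 399]);
translate([601, 106, 0]) cube([44, 44, 399]);
translate([140, 498, 0]) cube([44, 44, 399]);
translate([601, 498, 0]) cube([44, 44, 399]);
translate([140, 522, 438]) cube([505, 20, 510]);


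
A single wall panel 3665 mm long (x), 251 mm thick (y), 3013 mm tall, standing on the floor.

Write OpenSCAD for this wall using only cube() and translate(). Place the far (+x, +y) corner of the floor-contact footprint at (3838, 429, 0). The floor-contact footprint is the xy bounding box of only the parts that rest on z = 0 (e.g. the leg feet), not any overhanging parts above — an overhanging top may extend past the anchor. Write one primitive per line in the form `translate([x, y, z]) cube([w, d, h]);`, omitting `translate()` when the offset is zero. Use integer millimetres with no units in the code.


translate([173, 178, 0]) cube([3665, 251, 3013]);


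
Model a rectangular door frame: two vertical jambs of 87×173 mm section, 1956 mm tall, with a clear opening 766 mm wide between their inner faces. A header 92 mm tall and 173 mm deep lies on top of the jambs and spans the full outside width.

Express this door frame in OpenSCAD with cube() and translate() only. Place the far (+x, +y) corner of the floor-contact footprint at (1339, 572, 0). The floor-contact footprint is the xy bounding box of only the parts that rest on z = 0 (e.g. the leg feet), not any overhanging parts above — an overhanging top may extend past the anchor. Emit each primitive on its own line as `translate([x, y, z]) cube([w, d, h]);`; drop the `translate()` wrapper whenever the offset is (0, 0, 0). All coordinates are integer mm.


translate([399, 399, 0]) cube([87, 173, 1956]);
translate([1252, 399, 0]) cube([87, 173, 1956]);
translate([399, 399, 1956]) cube([940, 173, 92]);


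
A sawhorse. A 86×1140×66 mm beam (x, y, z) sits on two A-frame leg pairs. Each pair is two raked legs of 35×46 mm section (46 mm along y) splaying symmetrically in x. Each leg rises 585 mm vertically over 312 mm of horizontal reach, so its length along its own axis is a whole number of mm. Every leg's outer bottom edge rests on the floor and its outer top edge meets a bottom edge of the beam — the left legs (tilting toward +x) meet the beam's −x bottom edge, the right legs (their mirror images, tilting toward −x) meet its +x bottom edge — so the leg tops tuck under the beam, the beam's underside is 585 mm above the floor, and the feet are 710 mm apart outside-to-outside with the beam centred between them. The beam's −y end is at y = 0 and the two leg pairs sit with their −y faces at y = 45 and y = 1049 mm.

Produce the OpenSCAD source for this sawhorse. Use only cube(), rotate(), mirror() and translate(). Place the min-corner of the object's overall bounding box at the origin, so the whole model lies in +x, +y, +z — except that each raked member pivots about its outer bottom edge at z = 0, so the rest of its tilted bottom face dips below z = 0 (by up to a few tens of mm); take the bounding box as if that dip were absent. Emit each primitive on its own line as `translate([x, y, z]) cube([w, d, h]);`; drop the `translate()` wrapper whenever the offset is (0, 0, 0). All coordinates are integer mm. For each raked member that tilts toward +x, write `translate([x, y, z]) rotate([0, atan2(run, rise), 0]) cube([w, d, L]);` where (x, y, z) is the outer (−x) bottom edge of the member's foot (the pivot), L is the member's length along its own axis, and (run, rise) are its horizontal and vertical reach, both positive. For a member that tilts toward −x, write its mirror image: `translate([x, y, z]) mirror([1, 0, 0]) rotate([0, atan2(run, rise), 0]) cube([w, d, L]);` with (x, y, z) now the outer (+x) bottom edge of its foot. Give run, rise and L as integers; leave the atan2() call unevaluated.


translate([312, 0, 585]) cube([86, 1140, 66]);
translate([0, 45, 0]) rotate([0, atan2(312, 585), 0]) cube([35, 46, 663]);
translate([710, 45, 0]) mirror([1, 0, 0]) rotate([0, atan2(312, 585), 0]) cube([35, 46, 663]);
translate([0, 1049, 0]) rotate([0, atan2(312, 585), 0]) cube([35, 46, 663]);
translate([710, 1049, 0]) mirror([1, 0, 0]) rotate([0, atan2(312, 585), 0]) cube([35, 46, 663]);


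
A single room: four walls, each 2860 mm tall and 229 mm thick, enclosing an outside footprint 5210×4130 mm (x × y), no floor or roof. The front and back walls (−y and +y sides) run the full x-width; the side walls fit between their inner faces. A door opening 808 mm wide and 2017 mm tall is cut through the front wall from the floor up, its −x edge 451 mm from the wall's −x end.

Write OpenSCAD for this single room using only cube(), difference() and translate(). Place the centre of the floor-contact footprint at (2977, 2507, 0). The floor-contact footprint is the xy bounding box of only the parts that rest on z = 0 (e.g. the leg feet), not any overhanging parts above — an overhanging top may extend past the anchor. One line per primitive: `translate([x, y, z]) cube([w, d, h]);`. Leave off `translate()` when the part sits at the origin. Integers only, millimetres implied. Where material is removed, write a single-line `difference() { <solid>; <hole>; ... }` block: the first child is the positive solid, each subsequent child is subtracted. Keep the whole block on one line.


difference() { translate([372, 442, 0]) cube([5210, 229, 2860]); translate([823, 442, 0]) cube([808, 229, 2017]); }
translate([372, 4343, 0]) cube([5210, 229, 2860]);
translate([372, 671, 0]) cube([229, 3672, 2860]);
translate([5353, 671, 0]) cube([229, 3672, 2860]);


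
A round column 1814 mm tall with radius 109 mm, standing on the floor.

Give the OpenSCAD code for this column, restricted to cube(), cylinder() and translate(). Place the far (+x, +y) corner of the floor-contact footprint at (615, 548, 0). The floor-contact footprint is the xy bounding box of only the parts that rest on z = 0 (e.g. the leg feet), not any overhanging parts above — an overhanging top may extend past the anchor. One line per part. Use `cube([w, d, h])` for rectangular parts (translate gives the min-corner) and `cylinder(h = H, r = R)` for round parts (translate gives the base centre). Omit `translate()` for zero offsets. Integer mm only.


translate([506, 439, 0]) cylinder(h = 1814, r = 109);


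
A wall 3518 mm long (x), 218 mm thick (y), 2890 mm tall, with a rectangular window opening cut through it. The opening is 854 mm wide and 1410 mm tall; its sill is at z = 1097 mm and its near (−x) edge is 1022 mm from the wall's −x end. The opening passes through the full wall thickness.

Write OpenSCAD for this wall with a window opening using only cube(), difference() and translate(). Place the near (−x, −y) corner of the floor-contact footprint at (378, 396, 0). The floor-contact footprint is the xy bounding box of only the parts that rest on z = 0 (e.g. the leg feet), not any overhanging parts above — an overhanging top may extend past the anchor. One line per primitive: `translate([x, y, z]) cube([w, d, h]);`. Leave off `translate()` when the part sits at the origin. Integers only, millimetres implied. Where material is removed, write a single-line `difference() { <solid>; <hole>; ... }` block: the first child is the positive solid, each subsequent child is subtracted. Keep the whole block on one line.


difference() { translate([378, 396, 0]) cube([3518, 218, 2890]); translate([1400, 396, 1097]) cube([854, 218, 1410]); }


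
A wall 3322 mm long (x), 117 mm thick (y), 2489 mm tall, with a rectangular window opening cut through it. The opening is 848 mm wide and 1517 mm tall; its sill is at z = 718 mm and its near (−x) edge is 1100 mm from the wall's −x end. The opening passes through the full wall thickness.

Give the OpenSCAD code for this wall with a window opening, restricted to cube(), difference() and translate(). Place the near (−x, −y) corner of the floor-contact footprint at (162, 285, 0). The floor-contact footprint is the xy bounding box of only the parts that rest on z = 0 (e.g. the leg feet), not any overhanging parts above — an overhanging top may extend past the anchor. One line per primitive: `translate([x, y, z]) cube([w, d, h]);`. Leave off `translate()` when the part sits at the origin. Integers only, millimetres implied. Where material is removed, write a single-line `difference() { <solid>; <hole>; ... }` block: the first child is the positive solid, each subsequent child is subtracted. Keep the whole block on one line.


difference() { translate([162, 285, 0]) cube([3322, 117, 2489]); translate([1262, 285, 718]) cube([848, 117, 1517]); }


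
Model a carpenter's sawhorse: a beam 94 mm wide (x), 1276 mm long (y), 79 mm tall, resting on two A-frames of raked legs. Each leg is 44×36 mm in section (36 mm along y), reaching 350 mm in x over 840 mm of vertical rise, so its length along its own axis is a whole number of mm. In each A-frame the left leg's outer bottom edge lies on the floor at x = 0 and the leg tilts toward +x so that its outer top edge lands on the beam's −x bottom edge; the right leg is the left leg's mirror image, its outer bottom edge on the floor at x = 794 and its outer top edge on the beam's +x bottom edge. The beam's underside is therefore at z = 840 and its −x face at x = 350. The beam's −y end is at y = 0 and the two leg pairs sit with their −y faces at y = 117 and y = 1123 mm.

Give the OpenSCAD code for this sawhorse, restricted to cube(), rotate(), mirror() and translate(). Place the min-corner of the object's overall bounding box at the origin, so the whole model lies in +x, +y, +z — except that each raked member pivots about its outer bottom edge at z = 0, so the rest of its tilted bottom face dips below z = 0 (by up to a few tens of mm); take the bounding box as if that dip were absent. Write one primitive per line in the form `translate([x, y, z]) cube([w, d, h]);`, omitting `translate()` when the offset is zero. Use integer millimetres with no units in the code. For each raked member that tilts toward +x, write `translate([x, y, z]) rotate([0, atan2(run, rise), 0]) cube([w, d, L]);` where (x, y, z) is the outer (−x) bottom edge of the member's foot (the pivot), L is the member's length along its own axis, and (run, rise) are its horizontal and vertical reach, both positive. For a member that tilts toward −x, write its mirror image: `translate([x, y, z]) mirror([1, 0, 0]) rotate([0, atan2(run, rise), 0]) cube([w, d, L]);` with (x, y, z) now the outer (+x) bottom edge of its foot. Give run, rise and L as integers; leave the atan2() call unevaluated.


translate([350, 0, 840]) cube([94, 1276, 79]);
translate([0, 117, 0]) rotate([0, atan2(350, 840), 0]) cube([44, 36, 910]);
translate([794, 117, 0]) mirror([1, 0, 0]) rotate([0, atan2(350, 840), 0]) cube([44, 36, 910]);
translate([0, 1123, 0]) rotate([0, atan2(350, 840), 0]) cube([44, 36, 910]);
translate([794, 1123, 0]) mirror([1, 0, 0]) rotate([0, atan2(350, 840), 0]) cube([44, 36, 910]);


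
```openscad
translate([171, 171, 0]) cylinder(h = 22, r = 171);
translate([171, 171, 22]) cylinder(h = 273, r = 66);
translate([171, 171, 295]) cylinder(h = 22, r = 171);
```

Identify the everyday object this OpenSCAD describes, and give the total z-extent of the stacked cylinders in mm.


A spool. The overall height is 317 mm.

Three coaxial cylinders, large–small–large — a spool. Two 22 mm flanges and a 273 mm core give 22 + 273 + 22 = 317 mm.


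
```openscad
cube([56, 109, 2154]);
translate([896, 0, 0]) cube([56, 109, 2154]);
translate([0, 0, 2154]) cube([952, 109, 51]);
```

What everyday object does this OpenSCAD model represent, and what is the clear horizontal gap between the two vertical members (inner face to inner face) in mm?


A door frame. The clear opening width is 840 mm.

Two 2154 mm tall posts with a header on top — a door frame. The left jamb is 56 mm wide at x = 0; the right jamb starts at x = 896. The clear opening is 896 − 56 = 840 mm.


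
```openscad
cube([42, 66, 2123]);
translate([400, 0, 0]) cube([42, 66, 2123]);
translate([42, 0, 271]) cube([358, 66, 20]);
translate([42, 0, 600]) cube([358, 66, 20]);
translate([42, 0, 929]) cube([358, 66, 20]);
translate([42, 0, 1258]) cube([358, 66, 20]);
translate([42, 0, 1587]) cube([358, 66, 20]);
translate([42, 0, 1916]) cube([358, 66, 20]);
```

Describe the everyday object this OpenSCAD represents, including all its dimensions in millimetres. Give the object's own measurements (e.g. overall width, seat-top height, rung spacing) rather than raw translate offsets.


A straight ladder. Two 42×66 mm vertical rails, 2123 mm tall, stand 442 mm apart (outside-to-outside) with their front faces coplanar on the −y side. 6 rungs, each 66 mm deep and 20 mm tall, span between the inner faces of the rails, front faces flush with the rails. The lowest rung's underside is at z = 271 mm and rungs are spaced 329 mm apart (underside to underside).


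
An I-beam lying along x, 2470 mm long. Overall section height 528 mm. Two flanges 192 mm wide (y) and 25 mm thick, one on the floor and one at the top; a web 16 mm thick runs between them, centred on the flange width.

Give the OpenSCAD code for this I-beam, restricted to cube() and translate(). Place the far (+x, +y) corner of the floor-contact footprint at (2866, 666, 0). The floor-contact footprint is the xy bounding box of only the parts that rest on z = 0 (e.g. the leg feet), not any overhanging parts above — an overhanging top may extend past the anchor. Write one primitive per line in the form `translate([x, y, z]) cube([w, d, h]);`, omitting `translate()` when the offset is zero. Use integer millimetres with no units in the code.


translate([396, 474, 0]) cube([2470, 192, 25]);
translate([396, 562, 25]) cube([2470, 16, 478]);
translate([396, 474, 503]) cube([2470, 192, 25]);


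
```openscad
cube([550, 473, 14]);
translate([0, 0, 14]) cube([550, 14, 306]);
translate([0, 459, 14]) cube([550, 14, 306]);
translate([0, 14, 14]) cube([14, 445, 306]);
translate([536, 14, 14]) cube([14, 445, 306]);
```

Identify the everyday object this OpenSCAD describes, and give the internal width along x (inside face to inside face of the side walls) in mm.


An open box. The internal width is 522 mm.

A 550×473 base slab with four walls standing on it — an open box. The base is 550 mm wide and the walls are 14 mm thick, so the internal width is 550 − 2 × 14 = 522 mm.


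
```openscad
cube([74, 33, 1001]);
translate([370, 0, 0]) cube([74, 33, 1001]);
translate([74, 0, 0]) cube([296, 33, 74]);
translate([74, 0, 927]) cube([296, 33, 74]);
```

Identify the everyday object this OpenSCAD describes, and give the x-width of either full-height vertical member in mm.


A picture frame. The border width is 74 mm.

Four thin pieces enclosing a rectangular opening — a picture frame. The two full-height stiles are 1001 mm tall; the top rail sits at z = 927 and is 74 mm tall, so the border above the opening is 1001 − 927 = 74 mm, matching the stile x-width.


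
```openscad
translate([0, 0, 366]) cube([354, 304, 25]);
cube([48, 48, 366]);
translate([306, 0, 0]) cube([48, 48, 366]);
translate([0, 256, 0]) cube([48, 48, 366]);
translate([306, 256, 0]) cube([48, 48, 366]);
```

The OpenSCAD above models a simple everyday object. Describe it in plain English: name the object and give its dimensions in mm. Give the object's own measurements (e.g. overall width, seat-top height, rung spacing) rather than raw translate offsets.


A four-legged stool. The seat is a 354×304×25 mm slab whose top surface is at z = 391 mm; four square legs, each 48×48 mm in cross-section, run from the floor (z = 0) to the underside of the seat, each flush with a corner of the seat.


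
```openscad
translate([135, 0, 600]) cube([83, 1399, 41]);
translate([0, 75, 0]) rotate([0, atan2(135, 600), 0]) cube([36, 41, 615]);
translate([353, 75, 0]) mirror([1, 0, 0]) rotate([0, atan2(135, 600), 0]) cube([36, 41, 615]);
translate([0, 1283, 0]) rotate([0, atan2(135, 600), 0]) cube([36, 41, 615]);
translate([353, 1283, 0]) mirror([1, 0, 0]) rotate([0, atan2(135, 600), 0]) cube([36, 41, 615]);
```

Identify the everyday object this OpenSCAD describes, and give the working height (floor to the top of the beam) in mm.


A sawhorse. The overall height is 641 mm.

A beam across two mirrored pairs of raked legs — a sawhorse. The beam's underside is at z = 600 (matching the legs' vertical rise in atan2(135, 600)) and the beam is 41 mm tall, so its top is at 600 + 41 = 641 mm. The raked legs top out at the beam's underside, so that is the highest point.


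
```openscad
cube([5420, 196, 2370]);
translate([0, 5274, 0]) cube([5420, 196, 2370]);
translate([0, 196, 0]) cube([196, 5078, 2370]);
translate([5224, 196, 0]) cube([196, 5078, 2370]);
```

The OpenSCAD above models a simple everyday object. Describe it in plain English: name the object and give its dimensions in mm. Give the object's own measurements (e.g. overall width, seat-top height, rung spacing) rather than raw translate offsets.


The wall frame of a small rectangular building: four walls, each 2370 mm tall and 196 mm thick, enclosing a footprint 5420 mm (x) by 5470 mm (y) outside-to-outside, with no floor or roof. The front and back walls (the −y and +y sides) span the full width; the two side walls fit between them.


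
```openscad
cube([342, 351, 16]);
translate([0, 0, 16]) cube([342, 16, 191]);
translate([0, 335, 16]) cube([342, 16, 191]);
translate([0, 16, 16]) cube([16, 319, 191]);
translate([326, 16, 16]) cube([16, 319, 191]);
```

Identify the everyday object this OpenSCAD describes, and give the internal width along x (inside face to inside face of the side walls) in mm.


An open box. The internal width is 310 mm.

A 342×351 base slab with four walls standing on it — an open box. The base is 342 mm wide and the walls are 16 mm thick, so the internal width is 342 − 2 × 16 = 310 mm.


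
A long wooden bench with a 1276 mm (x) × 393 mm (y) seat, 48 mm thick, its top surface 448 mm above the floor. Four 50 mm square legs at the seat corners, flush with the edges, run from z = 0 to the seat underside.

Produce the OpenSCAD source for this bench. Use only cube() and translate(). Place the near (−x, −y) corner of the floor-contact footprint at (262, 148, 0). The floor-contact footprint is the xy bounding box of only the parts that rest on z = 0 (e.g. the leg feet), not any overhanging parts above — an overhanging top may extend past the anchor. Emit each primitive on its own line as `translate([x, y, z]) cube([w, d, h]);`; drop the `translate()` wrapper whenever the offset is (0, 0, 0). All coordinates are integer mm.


translate([262, 148, 400]) cube([1276, 393, 48]);
translate([262, 148, 0]) cube([50, 50, 400]);
translate([262, 491, 0]) cube([50, 50, 400]);
translate([1488, 148, 0]) cube([50, 50, 400]);
translate([1488, 491, 0]) cube([50, 50, 400]);


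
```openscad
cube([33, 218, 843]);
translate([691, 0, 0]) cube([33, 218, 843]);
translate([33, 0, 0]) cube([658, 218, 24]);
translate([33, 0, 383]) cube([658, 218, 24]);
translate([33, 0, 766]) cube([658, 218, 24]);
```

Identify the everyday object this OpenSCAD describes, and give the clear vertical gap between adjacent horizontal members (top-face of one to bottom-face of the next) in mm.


A bookshelf. The clear shelf gap is 359 mm.

Two tall side panels with 3 horizontal boards between them — a bookshelf. The first two shelf undersides are at z = 0 and z = 383; with shelf thickness 24, the clear gap is 383 − 0 − 24 = 359 mm.


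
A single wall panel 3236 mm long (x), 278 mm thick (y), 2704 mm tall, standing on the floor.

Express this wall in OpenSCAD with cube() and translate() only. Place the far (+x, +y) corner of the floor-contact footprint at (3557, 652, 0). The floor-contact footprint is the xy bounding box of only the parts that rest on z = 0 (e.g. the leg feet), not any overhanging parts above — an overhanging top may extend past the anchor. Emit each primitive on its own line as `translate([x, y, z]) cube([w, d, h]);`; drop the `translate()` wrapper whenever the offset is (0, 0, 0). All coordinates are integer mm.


translate([321, 374, 0]) cube([3236, 278, 2704]);


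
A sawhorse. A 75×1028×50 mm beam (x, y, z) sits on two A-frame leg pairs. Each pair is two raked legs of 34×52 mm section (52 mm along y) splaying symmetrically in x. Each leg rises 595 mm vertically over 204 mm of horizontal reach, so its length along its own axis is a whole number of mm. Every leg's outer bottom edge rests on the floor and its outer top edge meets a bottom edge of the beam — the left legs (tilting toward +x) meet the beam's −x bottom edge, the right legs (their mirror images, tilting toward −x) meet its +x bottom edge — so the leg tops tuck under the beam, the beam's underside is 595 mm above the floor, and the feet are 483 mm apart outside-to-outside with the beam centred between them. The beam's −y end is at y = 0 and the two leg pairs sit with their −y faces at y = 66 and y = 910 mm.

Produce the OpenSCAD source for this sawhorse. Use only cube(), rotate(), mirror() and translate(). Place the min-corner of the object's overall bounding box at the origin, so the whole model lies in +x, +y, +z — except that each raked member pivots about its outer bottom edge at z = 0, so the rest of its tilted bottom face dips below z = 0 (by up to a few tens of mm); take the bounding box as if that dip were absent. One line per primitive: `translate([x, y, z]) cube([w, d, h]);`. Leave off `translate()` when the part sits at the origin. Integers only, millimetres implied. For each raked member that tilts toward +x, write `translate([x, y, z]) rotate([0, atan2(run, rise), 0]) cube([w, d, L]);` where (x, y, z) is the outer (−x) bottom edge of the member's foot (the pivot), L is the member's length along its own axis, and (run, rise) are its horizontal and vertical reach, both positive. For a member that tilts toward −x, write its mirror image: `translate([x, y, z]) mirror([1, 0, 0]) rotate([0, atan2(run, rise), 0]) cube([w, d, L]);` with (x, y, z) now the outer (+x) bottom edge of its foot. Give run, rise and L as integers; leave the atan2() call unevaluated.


translate([204, 0, 595]) cube([75, 1028, 50]);
translate([0, 66, 0]) rotate([0, atan2(204, 595), 0]) cube([34, 52, 629]);
translate([483, 66, 0]) mirror([1, 0, 0]) rotate([0, atan2(204, 595), 0]) cube([34, 52, 629]);
translate([0, 910, 0]) rotate([0, atan2(204, 595), 0]) cube([34, 52, 629]);
translate([483, 910, 0]) mirror([1, 0, 0]) rotate([0, atan2(204, 595), 0]) cube([34, 52, 629]);


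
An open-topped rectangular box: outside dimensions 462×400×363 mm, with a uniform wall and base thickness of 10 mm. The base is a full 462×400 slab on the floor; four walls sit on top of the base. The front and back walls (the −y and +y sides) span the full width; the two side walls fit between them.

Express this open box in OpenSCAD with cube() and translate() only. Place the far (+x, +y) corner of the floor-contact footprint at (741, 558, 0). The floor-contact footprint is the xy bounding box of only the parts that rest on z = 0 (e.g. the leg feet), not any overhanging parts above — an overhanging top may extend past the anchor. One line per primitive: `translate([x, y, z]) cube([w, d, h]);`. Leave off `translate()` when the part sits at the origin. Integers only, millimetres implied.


translate([279, 158, 0]) cube([462, 400, 10]);
translate([279, 158, 10]) cube([462, 10, 353]);
translate([279, 548, 10]) cube([462, 10, 353]);
translate([279, 168, 10]) cube([10, 380, 353]);
translate([731, 168, 10]) cube([10, 380, 353]);


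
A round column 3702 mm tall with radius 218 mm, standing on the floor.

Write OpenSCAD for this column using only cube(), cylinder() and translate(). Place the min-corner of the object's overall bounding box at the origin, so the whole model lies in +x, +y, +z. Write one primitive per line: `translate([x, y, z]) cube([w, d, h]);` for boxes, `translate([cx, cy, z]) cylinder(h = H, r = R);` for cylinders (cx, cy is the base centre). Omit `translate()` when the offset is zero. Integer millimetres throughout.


translate([218, 218, 0]) cylinder(h = 3702, r = 218);


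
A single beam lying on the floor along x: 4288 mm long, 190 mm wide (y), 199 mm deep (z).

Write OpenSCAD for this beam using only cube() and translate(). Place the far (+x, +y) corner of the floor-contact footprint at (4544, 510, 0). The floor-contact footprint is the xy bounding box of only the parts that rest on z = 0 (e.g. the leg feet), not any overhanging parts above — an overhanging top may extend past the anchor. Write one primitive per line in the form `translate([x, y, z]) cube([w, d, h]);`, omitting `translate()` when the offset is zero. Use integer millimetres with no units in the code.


translate([256, 320, 0]) cube([4288, 190, 199]);


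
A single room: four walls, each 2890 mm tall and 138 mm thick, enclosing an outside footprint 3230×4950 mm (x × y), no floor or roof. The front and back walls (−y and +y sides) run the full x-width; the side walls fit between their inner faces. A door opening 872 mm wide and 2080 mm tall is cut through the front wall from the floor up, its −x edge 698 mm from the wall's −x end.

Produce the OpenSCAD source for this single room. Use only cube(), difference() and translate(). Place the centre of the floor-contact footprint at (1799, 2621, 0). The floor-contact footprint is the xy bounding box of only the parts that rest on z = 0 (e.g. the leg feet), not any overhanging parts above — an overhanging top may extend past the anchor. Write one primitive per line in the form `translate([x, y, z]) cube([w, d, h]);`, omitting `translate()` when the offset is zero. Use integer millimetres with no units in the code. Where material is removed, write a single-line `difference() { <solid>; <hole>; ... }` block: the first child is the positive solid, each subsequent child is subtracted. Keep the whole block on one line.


difference() { translate([184, 146, 0]) cube([3230, 138, 2890]); translate([882, 146, 0]) cube([872, 138, 2080]); }
translate([184, 4958, 0]) cube([3230, 138, 2890]);
translate([184, 284, 0]) cube([138, 4674, 2890]);
translate([3276, 284, 0]) cube([138, 4674, 2890]);


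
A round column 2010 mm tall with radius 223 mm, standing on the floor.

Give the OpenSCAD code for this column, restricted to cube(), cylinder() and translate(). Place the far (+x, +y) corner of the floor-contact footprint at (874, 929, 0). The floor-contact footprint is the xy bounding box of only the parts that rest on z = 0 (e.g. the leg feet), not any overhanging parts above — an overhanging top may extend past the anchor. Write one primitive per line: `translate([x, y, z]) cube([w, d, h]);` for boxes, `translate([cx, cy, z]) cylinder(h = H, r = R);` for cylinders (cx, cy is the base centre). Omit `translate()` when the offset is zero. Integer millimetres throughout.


translate([651, 706, 0]) cylinder(h = 2010, r = 223);


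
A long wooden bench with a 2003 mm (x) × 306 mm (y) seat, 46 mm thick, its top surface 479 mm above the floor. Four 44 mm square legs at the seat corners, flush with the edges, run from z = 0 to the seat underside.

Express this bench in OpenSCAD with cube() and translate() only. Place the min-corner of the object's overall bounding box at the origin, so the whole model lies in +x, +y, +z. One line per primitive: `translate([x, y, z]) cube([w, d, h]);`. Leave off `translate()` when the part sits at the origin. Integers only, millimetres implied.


translate([0, 0, 433]) cube([2003, 306, 46]);
cube([44, 44, 433]);
translate([0, 262, 0]) cube([44, 44, 433]);
translate([1959, 0, 0]) cube([44, 44, 433]);
translate([1959, 262, 0]) cube([44, 44, 433]);


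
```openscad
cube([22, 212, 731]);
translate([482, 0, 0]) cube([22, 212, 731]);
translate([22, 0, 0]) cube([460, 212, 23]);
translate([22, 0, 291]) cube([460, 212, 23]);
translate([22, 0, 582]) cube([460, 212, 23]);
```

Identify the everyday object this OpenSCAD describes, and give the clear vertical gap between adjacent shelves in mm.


A bookshelf. The clear shelf gap is 268 mm.

Two tall side panels with 3 horizontal boards between them — a bookshelf. The first two shelf undersides are at z = 0 and z = 291; with shelf thickness 23, the clear gap is 291 − 0 − 23 = 268 mm.


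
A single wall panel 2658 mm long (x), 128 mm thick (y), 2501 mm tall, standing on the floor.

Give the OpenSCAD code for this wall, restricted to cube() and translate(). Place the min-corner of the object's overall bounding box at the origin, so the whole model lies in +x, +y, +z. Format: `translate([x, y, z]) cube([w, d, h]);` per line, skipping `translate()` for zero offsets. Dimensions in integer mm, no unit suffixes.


cube([2658, 128, 2501]);


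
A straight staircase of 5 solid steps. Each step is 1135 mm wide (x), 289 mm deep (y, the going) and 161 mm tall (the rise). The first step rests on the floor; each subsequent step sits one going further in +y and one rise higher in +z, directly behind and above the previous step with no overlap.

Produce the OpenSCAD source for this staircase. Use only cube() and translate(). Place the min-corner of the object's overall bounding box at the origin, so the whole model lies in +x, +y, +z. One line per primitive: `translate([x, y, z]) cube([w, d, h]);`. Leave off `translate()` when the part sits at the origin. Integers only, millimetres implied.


cube([1135, 289, 161]);
translate([0, 289, 161]) cube([1135, 289, 161]);
translate([0, 578, 322]) cube([1135, 289, 161]);
translate([0, 867, 483]) cube([1135, 289, 161]);
translate([0, 1156, 644]) cube([1135, 289, 161]);


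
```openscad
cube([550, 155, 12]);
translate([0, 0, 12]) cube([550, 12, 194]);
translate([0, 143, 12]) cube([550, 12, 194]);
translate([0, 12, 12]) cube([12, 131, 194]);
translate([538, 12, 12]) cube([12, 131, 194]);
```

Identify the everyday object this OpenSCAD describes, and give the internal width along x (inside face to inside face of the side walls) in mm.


An open box. The internal width is 526 mm.

A 550×155 base slab with four walls standing on it — an open box. The base is 550 mm wide and the walls are 12 mm thick, so the internal width is 550 − 2 × 12 = 526 mm.


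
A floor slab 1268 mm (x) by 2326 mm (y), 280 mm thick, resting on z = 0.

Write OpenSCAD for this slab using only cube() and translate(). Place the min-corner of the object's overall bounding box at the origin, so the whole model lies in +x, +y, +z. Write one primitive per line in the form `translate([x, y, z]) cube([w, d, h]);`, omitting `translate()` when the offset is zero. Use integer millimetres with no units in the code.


cube([1268, 2326, 280]);


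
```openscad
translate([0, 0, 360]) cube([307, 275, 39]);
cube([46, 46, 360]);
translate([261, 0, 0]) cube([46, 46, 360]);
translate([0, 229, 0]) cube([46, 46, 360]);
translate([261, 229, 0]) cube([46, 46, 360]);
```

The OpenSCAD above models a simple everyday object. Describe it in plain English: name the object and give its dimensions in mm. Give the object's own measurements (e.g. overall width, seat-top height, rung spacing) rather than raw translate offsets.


A four-legged stool. The seat is a 307×275×39 mm slab whose top surface is at z = 399 mm; four square legs, each 46×46 mm in cross-section, run from the floor (z = 0) to the underside of the seat, each flush with a corner of the seat.


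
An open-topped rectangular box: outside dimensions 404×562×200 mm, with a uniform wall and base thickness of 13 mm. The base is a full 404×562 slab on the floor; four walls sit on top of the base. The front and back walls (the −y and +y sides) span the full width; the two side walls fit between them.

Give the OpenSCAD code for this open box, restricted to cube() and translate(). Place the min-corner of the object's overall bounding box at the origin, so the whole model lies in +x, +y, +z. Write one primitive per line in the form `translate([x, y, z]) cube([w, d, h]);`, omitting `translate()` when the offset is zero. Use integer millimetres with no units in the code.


cube([404, 562, 13]);
translate([0, 0, 13]) cube([404, 13, 187]);
translate([0, 549, 13]) cube([404, 13, 187]);
translate([0, 13, 13]) cube([13, 536, 187]);
translate([391, 13, 13]) cube([13, 536, 187]);


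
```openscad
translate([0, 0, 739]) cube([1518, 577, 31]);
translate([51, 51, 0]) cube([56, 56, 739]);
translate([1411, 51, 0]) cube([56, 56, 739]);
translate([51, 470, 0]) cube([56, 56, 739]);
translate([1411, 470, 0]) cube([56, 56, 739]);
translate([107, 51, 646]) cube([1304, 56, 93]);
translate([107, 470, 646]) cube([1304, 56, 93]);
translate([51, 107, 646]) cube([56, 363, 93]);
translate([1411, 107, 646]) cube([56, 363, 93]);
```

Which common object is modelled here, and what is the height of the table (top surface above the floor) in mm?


A table. The table height is 770 mm.

A 1518×577×31 slab sits at z = 739 on four 56 mm square posts — a table. The top surface is at 739 + 31 = 770 mm.


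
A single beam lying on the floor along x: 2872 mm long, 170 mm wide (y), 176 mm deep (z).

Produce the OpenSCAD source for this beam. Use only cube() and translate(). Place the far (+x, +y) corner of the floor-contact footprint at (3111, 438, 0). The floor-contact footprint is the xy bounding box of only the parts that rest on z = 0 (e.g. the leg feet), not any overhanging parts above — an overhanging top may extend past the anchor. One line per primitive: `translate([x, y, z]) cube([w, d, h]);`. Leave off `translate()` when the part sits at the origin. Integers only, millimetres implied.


translate([239, 268, 0]) cube([2872, 170, 176]);


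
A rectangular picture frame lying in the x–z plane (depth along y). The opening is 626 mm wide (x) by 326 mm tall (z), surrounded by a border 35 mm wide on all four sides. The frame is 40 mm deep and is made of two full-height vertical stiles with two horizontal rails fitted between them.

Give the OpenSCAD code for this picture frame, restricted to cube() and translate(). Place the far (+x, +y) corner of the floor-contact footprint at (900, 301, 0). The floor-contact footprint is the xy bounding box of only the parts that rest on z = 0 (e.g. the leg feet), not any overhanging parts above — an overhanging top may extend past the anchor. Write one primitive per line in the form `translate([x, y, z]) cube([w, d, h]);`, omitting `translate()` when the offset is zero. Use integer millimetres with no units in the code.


translate([204, 261, 0]) cube([35, 40, 396]);
translate([865, 261, 0]) cube([35, 40, 396]);
translate([239, 261, 0]) cube([626, 40, 35]);
translate([239, 261, 361]) cube([626, 40, 35]);


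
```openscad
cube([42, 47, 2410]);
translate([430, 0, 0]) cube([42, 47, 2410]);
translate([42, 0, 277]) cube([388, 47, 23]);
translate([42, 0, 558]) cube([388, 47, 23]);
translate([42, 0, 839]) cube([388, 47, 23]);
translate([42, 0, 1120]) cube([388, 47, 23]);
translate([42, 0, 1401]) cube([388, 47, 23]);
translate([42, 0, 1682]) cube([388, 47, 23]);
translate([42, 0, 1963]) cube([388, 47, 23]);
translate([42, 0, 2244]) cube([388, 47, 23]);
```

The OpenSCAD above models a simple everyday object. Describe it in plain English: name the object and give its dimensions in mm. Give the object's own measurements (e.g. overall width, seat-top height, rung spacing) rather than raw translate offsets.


A straight ladder. Two 42×47 mm vertical rails, 2410 mm tall, stand 472 mm apart (outside-to-outside) with their front faces coplanar on the −y side. 8 rungs, each 47 mm deep and 23 mm tall, span between the inner faces of the rails, front faces flush with the rails. The lowest rung's underside is at z = 277 mm and rungs are spaced 281 mm apart (underside to underside).


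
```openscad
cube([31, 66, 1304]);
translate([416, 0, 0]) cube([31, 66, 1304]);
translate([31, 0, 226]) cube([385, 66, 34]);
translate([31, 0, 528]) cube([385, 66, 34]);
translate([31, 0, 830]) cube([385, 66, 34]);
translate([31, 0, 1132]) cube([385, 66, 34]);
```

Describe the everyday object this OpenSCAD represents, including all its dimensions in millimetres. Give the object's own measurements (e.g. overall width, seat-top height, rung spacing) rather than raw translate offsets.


A straight ladder. Two 31×66 mm vertical rails, 1304 mm tall, stand 447 mm apart (outside-to-outside) with their front faces coplanar on the −y side. 4 rungs, each 66 mm deep and 34 mm tall, span between the inner faces of the rails, front faces flush with the rails. The lowest rung's underside is at z = 226 mm and rungs are spaced 302 mm apart (underside to underside).


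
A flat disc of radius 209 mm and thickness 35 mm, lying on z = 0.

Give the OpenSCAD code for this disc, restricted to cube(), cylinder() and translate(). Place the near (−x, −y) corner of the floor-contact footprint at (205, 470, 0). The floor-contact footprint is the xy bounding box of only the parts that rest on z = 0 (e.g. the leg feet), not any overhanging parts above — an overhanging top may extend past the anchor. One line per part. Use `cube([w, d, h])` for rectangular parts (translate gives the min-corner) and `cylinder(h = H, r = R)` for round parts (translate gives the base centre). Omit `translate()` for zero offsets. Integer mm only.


translate([414, 679, 0]) cylinder(h = 35, r = 209);


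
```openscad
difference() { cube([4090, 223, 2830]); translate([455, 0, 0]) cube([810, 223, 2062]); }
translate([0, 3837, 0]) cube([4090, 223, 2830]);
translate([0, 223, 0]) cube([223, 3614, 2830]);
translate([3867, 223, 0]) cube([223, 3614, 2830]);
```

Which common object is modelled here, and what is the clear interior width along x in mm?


A single room. The interior width is 3644 mm.

Four walls enclosing a rectangle with a door in the front wall — a room. Outside width 4090 minus two 223 mm walls gives 3644 mm.


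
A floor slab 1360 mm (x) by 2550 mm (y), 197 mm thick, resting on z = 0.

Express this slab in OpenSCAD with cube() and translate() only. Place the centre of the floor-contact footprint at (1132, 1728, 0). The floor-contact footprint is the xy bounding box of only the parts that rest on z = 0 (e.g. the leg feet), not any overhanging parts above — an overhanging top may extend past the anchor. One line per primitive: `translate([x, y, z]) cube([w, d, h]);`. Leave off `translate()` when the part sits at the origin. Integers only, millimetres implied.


translate([452, 453, 0]) cube([1360, 2550, 197]);
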